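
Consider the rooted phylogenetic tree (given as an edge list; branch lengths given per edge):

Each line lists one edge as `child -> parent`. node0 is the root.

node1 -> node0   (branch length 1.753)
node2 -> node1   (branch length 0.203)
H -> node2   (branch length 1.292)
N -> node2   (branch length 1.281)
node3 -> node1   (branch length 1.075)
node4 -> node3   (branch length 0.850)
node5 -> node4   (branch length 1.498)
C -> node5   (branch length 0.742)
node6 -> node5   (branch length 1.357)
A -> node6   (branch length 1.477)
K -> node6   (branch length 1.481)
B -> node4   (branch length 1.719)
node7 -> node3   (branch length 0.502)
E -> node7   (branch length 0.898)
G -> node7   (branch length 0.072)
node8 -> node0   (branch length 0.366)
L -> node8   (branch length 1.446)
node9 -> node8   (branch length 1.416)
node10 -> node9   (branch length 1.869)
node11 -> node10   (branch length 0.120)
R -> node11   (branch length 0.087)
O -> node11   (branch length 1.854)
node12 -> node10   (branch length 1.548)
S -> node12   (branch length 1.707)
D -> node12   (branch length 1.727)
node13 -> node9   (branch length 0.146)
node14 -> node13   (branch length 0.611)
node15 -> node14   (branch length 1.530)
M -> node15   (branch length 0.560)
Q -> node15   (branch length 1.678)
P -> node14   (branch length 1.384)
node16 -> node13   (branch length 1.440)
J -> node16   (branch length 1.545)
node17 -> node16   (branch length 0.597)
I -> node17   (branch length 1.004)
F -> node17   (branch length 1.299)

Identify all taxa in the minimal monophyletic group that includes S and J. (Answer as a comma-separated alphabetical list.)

D, F, I, J, M, O, P, Q, R, S

Tracing S: it sits inside (S,D).
Tracing J: it sits inside (J,(I,F)).
The smallest clade enclosing both is (((R,O),(S,D)),(((M,Q),P),(J,(I,F)))); the answer is its 10 terminal taxa in alphabetical order.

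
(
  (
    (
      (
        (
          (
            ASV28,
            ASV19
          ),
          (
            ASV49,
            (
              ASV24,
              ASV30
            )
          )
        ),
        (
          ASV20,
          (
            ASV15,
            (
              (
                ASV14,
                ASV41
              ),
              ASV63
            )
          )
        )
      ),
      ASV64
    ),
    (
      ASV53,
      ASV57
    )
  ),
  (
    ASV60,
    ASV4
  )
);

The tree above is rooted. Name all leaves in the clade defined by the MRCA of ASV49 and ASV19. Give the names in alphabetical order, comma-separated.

ASV19, ASV24, ASV28, ASV30, ASV49

Tracing ASV49: it sits inside (ASV49,(ASV24,ASV30)).
Tracing ASV19: it sits inside (ASV28,ASV19).
The smallest clade enclosing both is ((ASV28,ASV19),(ASV49,(ASV24,ASV30))); the answer is its 5 terminal taxa in alphabetical order.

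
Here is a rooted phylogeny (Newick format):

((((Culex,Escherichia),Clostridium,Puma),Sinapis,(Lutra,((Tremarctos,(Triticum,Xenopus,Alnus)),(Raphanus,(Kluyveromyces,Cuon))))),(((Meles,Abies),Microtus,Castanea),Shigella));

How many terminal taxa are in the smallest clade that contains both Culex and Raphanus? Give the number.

13

The MRCA of Culex and Raphanus is the node subtending (((Culex,Escherichia),Clostridium,Puma),Sinapis,(Lutra,((Tremarctos,(Triticum,Xenopus,Alnus)),(Raphanus,(Kluyveromyces,Cuon))))).
That clade contains 13 terminal taxa: Alnus, Clostridium, Culex, Cuon, Escherichia, Kluyveromyces, Lutra, Puma, Raphanus, Sinapis, Tremarctos, Triticum, Xenopus.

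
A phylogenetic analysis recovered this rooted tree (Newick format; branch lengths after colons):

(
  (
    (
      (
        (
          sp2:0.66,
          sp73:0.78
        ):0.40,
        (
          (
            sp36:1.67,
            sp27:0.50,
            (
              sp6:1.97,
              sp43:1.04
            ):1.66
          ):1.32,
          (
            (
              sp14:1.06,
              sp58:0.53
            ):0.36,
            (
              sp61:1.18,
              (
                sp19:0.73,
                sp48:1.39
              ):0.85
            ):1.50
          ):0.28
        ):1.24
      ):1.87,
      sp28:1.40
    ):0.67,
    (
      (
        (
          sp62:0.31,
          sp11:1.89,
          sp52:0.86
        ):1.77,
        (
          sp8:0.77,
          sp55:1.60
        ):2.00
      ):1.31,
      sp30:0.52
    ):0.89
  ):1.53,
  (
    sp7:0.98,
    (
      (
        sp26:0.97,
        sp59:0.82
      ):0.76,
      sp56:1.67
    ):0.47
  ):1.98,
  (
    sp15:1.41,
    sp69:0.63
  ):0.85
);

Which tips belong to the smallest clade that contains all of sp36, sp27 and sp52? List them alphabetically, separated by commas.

Tracing sp36: it sits inside (sp36,sp27,(sp6,sp43)).
Tracing sp27: it sits inside (sp36,sp27,(sp6,sp43)).
Tracing sp52: it sits inside (sp62,sp11,sp52).
The smallest clade enclosing all 3 is ((((sp2,sp73),((sp36,sp27,(sp6,sp43)),((sp14,sp58),(sp61,(sp19,sp48))))),sp28),(((sp62,sp11,sp52),(sp8,sp55)),sp30)); the answer is its 18 terminal taxa in alphabetical order.

sp11, sp14, sp19, sp2, sp27, sp28, sp30, sp36, sp43, sp48, sp52, sp55, sp58, sp6, sp61, sp62, sp73, sp8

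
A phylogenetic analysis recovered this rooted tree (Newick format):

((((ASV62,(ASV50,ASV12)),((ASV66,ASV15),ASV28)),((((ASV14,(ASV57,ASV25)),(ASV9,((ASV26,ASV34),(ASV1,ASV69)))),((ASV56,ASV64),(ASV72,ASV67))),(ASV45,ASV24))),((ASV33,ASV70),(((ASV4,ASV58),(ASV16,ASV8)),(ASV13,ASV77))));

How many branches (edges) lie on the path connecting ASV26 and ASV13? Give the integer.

12

The MRCA of ASV26 and ASV13 is the root of the tree.
From ASV26 up to that node: 8 branches. From ASV13 up to the same node: 4 branches. Total: 8 + 4 = 12.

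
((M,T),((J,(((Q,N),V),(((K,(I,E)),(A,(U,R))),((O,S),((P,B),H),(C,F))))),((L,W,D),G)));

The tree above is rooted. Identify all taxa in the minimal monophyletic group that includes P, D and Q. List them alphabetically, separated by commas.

A, B, C, D, E, F, G, H, I, J, K, L, N, O, P, Q, R, S, U, V, W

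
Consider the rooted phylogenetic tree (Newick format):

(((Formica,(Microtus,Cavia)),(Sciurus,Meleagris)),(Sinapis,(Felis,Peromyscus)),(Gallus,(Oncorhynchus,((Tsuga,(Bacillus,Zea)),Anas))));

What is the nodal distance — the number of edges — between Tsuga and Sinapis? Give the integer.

The MRCA of Tsuga and Sinapis is the root of the tree.
From Tsuga up to that node: 5 branches. From Sinapis up to the same node: 2 branches. Total: 5 + 2 = 7.

7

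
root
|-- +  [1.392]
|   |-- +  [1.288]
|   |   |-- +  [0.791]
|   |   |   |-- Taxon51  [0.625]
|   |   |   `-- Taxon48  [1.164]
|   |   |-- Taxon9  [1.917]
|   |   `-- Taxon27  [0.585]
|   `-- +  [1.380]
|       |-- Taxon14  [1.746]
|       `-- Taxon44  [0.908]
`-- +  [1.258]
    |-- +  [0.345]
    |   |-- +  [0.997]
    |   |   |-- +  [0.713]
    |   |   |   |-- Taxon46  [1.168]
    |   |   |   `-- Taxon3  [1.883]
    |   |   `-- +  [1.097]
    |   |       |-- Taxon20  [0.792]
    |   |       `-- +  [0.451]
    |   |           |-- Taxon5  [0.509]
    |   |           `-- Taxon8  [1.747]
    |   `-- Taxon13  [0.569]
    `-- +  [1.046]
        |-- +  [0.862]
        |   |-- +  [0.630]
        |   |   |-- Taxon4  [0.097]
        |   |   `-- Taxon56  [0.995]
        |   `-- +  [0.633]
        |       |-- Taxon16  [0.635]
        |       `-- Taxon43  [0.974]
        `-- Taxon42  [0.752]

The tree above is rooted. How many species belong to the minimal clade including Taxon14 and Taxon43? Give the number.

The MRCA of Taxon14 and Taxon43 is the root, so the clade is the entire tree.
That clade contains 17 terminal taxa: Taxon13, Taxon14, Taxon16, Taxon20, Taxon27, Taxon3, Taxon4, Taxon42, Taxon43, Taxon44, Taxon46, Taxon48, Taxon5, Taxon51, Taxon56, Taxon8, Taxon9.

17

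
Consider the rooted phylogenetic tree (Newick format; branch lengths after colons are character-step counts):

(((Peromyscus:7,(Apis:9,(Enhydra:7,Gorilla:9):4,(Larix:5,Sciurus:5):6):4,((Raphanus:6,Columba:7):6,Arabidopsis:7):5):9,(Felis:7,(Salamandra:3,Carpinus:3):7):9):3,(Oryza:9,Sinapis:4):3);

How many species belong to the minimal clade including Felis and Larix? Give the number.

The MRCA of Felis and Larix is the node subtending ((Peromyscus,(Apis,(Enhydra,Gorilla),(Larix,Sciurus)),((Raphanus,Columba),Arabidopsis)),(Felis,(Salamandra,Carpinus))).
That clade contains 12 terminal taxa: Apis, Arabidopsis, Carpinus, Columba, Enhydra, Felis, Gorilla, Larix, Peromyscus, Raphanus, Salamandra, Sciurus.

12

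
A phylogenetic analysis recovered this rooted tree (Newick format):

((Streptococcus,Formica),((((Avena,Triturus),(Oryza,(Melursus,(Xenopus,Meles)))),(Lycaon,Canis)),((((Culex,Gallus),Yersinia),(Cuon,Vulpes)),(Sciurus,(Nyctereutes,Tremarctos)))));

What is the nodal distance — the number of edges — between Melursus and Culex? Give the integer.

The MRCA of Melursus and Culex is the node subtending ((((Avena,Triturus),(Oryza,(Melursus,(Xenopus,Meles)))),(Lycaon,Canis)),((((Culex,Gallus),Yersinia),(Cuon,Vulpes)),(Sciurus,(Nyctereutes,Tremarctos)))).
From Melursus up to that node: 5 branches. From Culex up to the same node: 5 branches. Total: 5 + 5 = 10.

10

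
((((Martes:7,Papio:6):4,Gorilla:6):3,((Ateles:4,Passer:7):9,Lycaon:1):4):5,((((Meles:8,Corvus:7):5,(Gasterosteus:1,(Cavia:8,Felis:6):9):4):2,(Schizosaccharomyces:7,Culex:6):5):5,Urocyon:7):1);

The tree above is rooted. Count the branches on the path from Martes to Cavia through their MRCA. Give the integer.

The MRCA of Martes and Cavia is the root of the tree.
From Martes up to that node: 4 branches. From Cavia up to the same node: 6 branches. Total: 4 + 6 = 10.

10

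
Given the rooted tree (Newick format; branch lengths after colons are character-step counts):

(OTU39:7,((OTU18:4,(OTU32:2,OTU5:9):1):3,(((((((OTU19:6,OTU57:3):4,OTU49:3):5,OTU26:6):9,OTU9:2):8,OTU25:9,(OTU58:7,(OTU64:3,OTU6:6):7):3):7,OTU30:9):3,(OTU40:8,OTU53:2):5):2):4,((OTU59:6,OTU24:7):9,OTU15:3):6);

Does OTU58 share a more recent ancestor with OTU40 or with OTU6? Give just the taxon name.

OTU6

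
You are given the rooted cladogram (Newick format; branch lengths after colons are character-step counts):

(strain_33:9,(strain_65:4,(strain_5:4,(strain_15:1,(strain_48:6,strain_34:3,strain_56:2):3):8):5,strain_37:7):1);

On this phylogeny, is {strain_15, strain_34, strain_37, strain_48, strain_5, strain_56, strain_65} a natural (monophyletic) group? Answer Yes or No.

Yes

The most recent common ancestor of these taxa subtends (strain_65,(strain_5,(strain_15,(strain_48,strain_34,strain_56))),strain_37).
That clade has exactly 7 tips — every listed taxon and nothing else — so the group is monophyletic.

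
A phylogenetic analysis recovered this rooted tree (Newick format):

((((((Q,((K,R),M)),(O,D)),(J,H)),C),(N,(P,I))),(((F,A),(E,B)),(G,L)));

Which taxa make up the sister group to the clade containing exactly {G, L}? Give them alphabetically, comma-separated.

A, B, E, F

The clade containing exactly {G, L} attaches to the tree at the node subtending (((F,A),(E,B)),(G,L)).
The other lineage descending from that same node — the sister group — is ((F,A),(E,B)); its 4 tips in alphabetical order are the answer.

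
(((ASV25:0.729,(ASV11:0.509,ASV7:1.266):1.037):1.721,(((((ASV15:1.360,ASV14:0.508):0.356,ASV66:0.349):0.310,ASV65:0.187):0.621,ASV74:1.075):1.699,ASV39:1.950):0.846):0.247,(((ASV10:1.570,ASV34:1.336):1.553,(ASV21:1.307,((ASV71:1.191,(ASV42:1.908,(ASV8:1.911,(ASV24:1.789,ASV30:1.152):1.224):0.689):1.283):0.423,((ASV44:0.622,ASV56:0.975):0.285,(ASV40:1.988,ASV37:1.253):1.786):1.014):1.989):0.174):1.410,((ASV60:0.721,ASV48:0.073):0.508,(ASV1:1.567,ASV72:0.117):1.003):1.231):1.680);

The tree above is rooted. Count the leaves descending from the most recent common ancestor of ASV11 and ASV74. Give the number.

9

The MRCA of ASV11 and ASV74 is the node subtending ((ASV25,(ASV11,ASV7)),(((((ASV15,ASV14),ASV66),ASV65),ASV74),ASV39)).
That clade contains 9 terminal taxa: ASV11, ASV14, ASV15, ASV25, ASV39, ASV65, ASV66, ASV7, ASV74.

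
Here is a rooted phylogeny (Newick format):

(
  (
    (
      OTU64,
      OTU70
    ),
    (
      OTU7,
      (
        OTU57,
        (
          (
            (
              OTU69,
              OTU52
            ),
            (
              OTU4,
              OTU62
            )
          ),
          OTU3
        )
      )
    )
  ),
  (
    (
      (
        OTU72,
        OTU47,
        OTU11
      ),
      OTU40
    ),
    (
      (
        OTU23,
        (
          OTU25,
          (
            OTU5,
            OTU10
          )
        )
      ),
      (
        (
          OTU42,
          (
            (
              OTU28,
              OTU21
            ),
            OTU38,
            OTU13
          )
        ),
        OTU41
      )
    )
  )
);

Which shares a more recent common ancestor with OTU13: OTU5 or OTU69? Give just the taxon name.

The MRCA of OTU13 and OTU5 subtends ((OTU23,(OTU25,(OTU5,OTU10))),((OTU42,((OTU28,OTU21),OTU38,OTU13)),OTU41)) (10 taxa).
The MRCA of OTU13 and OTU69 is the root, subtending the entire tree (23 taxa).
The first is nested inside the second, so OTU13 shares a more recent common ancestor with OTU5.

OTU5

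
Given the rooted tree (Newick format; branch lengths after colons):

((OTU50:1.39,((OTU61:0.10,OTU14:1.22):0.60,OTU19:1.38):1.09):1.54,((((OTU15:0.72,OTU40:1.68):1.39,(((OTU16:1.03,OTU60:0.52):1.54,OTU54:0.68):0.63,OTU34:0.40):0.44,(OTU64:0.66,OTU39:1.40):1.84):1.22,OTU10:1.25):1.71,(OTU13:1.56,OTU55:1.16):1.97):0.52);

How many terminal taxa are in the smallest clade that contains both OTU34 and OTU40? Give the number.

8

The MRCA of OTU34 and OTU40 is the node subtending ((OTU15,OTU40),(((OTU16,OTU60),OTU54),OTU34),(OTU64,OTU39)).
That clade contains 8 terminal taxa: OTU15, OTU16, OTU34, OTU39, OTU40, OTU54, OTU60, OTU64.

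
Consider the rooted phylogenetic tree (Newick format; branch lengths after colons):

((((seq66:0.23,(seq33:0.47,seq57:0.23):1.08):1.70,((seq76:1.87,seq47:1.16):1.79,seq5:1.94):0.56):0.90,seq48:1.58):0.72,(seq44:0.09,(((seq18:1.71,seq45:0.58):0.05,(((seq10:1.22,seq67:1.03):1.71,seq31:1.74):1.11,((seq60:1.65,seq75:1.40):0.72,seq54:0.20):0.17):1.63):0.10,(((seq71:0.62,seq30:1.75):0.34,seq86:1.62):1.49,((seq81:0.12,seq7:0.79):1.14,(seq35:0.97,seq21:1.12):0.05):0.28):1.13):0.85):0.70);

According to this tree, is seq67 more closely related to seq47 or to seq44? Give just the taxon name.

seq44

The MRCA of seq67 and seq44 subtends (seq44,(((seq18,seq45),(((seq10,seq67),seq31),((seq60,seq75),seq54))),(((seq71,seq30),seq86),((seq81,seq7),(seq35,seq21))))) (16 taxa).
The MRCA of seq67 and seq47 is the root, subtending the entire tree (23 taxa).
The first is nested inside the second, so seq67 shares a more recent common ancestor with seq44.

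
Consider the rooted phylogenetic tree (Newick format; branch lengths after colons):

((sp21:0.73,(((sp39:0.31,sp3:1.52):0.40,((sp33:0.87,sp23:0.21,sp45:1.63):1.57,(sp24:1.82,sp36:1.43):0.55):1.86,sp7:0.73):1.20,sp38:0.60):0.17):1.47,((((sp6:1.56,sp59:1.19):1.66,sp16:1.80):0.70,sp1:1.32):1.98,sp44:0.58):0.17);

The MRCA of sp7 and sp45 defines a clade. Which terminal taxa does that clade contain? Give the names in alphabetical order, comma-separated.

Tracing sp7: it sits inside ((sp39,sp3),((sp33,sp23,sp45),(sp24,sp36)),sp7).
Tracing sp45: it sits inside (sp33,sp23,sp45).
The smallest clade enclosing both is ((sp39,sp3),((sp33,sp23,sp45),(sp24,sp36)),sp7); the answer is its 8 terminal taxa in alphabetical order.

sp23, sp24, sp3, sp33, sp36, sp39, sp45, sp7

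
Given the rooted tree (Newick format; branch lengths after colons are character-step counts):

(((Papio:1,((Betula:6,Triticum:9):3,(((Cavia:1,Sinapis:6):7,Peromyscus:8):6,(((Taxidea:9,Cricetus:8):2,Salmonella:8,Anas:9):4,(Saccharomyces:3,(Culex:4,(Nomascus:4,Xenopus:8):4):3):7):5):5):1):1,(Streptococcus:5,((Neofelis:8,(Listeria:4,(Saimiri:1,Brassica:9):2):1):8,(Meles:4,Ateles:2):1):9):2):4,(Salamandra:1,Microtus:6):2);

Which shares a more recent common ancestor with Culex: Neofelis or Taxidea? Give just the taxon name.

Taxidea

The MRCA of Culex and Taxidea subtends (((Taxidea,Cricetus),Salmonella,Anas),(Saccharomyces,(Culex,(Nomascus,Xenopus)))) (8 taxa).
The MRCA of Culex and Neofelis subtends ((Papio,((Betula,Triticum),(((Cavia,Sinapis),Peromyscus),(((Taxidea,Cricetus),Salmonella,Anas),(Saccharomyces,(Culex,(Nomascus,Xenopus))))))),(Streptococcus,((Neofelis,(Listeria,(Saimiri,Brassica))),(Meles,Ateles)))) (21 taxa).
The first is nested inside the second, so Culex shares a more recent common ancestor with Taxidea.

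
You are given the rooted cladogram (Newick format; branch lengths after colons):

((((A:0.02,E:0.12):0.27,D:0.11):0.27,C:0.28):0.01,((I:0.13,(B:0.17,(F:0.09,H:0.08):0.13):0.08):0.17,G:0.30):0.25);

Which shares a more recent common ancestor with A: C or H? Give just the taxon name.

C

The MRCA of A and C subtends (((A,E),D),C) (4 taxa).
The MRCA of A and H is the root, subtending the entire tree (9 taxa).
The first is nested inside the second, so A shares a more recent common ancestor with C.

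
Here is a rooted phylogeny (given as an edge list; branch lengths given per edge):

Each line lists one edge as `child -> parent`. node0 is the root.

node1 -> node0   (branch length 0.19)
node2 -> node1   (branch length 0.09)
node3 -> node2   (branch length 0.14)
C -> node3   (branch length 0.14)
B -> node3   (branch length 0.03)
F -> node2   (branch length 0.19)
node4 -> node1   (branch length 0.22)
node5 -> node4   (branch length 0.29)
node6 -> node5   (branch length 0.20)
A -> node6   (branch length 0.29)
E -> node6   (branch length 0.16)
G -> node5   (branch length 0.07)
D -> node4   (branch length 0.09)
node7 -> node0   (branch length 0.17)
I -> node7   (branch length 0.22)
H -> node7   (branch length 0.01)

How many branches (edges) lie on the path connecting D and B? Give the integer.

5

The MRCA of D and B is the node subtending (((C,B),F),(((A,E),G),D)).
From D up to that node: 2 branches. From B up to the same node: 3 branches. Total: 2 + 3 = 5.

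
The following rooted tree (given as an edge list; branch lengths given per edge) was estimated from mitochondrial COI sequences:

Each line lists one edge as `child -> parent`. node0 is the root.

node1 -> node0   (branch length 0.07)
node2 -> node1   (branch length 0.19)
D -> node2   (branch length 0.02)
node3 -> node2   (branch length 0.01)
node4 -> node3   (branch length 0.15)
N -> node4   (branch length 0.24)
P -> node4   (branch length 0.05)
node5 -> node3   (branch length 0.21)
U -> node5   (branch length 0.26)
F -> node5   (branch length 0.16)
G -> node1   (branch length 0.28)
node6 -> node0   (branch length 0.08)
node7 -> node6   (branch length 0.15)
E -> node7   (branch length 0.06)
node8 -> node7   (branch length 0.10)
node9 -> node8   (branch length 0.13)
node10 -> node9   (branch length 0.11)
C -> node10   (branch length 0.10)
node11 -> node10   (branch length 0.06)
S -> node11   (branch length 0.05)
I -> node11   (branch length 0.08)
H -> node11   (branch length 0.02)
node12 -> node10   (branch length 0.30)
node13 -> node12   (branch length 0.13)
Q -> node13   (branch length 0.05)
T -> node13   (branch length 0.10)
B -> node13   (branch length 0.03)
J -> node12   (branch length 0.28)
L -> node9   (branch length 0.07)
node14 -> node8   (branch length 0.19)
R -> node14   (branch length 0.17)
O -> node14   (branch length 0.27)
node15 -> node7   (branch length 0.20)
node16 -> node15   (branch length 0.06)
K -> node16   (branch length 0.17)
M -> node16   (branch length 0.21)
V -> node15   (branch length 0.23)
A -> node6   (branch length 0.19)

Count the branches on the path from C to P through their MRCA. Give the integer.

The MRCA of C and P is the root of the tree.
From C up to that node: 6 branches. From P up to the same node: 5 branches. Total: 6 + 5 = 11.

11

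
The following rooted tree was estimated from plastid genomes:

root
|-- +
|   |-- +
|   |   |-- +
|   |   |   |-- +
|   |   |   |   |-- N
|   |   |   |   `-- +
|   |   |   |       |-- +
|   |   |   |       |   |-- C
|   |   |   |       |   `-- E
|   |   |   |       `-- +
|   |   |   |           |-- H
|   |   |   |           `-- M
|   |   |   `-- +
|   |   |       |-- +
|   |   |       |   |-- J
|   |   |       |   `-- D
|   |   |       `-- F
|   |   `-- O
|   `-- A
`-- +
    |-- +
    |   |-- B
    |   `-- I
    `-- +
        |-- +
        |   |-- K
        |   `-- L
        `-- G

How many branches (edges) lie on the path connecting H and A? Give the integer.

7

The MRCA of H and A is the node subtending ((((N,((C,E),(H,M))),((J,D),F)),O),A).
From H up to that node: 6 branches. From A up to the same node: 1 branch. Total: 6 + 1 = 7.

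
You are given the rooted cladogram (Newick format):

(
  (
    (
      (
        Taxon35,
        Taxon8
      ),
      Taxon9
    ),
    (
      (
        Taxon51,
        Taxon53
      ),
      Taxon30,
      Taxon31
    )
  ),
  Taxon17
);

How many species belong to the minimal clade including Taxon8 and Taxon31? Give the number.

7

The MRCA of Taxon8 and Taxon31 is the node subtending (((Taxon35,Taxon8),Taxon9),((Taxon51,Taxon53),Taxon30,Taxon31)).
That clade contains 7 terminal taxa: Taxon30, Taxon31, Taxon35, Taxon51, Taxon53, Taxon8, Taxon9.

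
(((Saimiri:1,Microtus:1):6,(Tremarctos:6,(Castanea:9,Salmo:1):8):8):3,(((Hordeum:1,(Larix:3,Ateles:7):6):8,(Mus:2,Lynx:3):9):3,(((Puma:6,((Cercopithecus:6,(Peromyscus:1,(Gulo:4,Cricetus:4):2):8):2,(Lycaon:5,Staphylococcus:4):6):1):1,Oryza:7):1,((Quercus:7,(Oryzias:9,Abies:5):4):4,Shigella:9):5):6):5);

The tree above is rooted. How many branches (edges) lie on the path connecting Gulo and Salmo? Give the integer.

13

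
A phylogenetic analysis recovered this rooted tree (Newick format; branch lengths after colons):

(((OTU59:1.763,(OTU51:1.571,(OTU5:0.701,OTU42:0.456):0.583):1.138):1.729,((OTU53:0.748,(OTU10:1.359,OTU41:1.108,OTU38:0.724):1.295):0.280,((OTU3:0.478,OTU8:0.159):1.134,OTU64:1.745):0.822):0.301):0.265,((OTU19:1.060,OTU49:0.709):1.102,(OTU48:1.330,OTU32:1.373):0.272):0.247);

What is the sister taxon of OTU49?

OTU49 attaches to the tree at the node subtending (OTU19,OTU49).
The other lineage descending from that same node — the sister group — is the single tip OTU19.

OTU19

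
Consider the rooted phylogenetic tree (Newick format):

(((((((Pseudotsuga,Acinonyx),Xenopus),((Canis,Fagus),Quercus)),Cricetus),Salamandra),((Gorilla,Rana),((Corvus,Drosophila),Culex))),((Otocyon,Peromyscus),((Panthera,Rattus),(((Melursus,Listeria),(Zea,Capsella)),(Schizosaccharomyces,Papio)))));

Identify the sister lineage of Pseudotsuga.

Pseudotsuga attaches to the tree at the node subtending (Pseudotsuga,Acinonyx).
The other lineage descending from that same node — the sister group — is the single tip Acinonyx.

Acinonyx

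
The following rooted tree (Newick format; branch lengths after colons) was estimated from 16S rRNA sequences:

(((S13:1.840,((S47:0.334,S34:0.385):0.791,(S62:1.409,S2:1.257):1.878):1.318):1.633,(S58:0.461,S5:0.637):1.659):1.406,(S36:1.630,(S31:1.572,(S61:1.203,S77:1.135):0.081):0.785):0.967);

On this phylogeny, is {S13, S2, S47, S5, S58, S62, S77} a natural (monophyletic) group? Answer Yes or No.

The MRCA of the listed taxa is the root, so the smallest clade containing them is the whole tree.
That clade also contains S31, S34, S36, S61, which are not in the proposed group, so the group is not monophyletic.

No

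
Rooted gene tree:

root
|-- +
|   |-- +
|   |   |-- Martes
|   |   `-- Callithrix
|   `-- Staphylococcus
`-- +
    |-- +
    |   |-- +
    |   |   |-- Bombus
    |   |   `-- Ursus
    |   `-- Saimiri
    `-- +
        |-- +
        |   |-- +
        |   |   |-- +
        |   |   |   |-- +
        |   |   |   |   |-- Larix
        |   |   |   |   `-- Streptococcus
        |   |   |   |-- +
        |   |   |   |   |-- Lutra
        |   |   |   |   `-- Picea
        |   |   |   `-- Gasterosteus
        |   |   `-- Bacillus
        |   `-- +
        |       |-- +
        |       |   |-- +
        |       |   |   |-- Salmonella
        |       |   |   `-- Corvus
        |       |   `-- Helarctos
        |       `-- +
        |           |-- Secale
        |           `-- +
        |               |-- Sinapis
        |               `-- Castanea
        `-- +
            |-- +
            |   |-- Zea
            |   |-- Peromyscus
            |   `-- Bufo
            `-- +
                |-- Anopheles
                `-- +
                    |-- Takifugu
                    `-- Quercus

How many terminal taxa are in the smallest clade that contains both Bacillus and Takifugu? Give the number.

18

The MRCA of Bacillus and Takifugu is the node subtending (((((Larix,Streptococcus),(Lutra,Picea),Gasterosteus),Bacillus),(((Salmonella,Corvus),Helarctos),(Secale,(Sinapis,Castanea)))),((Zea,Peromyscus,Bufo),(Anopheles,(Takifugu,Quercus)))).
That clade contains 18 terminal taxa: Anopheles, Bacillus, Bufo, Castanea, Corvus, Gasterosteus, Helarctos, Larix, Lutra, Peromyscus, Picea, Quercus, Salmonella, Secale, Sinapis, Streptococcus, Takifugu, Zea.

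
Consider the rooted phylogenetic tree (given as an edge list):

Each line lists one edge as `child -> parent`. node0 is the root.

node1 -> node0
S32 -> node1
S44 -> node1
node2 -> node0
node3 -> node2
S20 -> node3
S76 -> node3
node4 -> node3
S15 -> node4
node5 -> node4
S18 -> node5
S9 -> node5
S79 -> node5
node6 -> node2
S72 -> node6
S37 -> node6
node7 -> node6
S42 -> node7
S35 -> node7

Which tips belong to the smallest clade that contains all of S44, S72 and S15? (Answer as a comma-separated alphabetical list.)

Tracing S44: it sits inside (S32,S44).
Tracing S72: it sits inside (S72,S37,(S42,S35)).
Tracing S15: it sits inside (S15,(S18,S9,S79)).
The smallest clade enclosing all 3 is the whole tree (their MRCA is the root), so the answer is all 12 tips in alphabetical order.

S15, S18, S20, S32, S35, S37, S42, S44, S72, S76, S79, S9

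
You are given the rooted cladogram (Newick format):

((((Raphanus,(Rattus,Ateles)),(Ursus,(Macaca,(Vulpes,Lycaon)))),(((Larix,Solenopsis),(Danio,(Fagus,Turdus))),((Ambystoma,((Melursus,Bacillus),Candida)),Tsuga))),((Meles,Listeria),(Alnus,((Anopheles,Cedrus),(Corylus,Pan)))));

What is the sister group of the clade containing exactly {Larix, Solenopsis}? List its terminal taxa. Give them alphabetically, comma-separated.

Danio, Fagus, Turdus

The clade containing exactly {Larix, Solenopsis} attaches to the tree at the node subtending ((Larix,Solenopsis),(Danio,(Fagus,Turdus))).
The other lineage descending from that same node — the sister group — is (Danio,(Fagus,Turdus)); its 3 tips in alphabetical order are the answer.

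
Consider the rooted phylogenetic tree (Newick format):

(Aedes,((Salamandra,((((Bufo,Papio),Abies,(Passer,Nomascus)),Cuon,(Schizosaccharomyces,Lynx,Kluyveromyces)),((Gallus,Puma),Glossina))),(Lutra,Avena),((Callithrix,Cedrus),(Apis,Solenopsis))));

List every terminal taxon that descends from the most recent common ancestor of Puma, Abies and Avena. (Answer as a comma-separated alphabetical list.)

Abies, Apis, Avena, Bufo, Callithrix, Cedrus, Cuon, Gallus, Glossina, Kluyveromyces, Lutra, Lynx, Nomascus, Papio, Passer, Puma, Salamandra, Schizosaccharomyces, Solenopsis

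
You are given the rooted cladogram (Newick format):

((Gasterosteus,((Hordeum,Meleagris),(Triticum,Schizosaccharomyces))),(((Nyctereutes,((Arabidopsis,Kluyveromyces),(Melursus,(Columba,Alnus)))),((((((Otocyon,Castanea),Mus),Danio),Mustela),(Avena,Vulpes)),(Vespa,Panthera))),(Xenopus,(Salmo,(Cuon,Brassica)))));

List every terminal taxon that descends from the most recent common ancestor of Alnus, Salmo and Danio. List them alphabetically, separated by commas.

Alnus, Arabidopsis, Avena, Brassica, Castanea, Columba, Cuon, Danio, Kluyveromyces, Melursus, Mus, Mustela, Nyctereutes, Otocyon, Panthera, Salmo, Vespa, Vulpes, Xenopus

Tracing Alnus: it sits inside (Columba,Alnus).
Tracing Salmo: it sits inside (Salmo,(Cuon,Brassica)).
Tracing Danio: it sits inside (((Otocyon,Castanea),Mus),Danio).
The smallest clade enclosing all 3 is (((Nyctereutes,((Arabidopsis,Kluyveromyces),(Melursus,(Columba,Alnus)))),((((((Otocyon,Castanea),Mus),Danio),Mustela),(Avena,Vulpes)),(Vespa,Panthera))),(Xenopus,(Salmo,(Cuon,Brassica)))); the answer is its 19 terminal taxa in alphabetical order.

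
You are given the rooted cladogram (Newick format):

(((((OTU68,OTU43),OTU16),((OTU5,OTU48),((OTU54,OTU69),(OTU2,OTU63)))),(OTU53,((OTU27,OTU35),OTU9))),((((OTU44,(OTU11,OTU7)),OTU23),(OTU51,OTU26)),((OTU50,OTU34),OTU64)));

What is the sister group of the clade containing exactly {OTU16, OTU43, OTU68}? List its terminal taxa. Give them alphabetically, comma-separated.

The clade containing exactly {OTU16, OTU43, OTU68} attaches to the tree at the node subtending (((OTU68,OTU43),OTU16),((OTU5,OTU48),((OTU54,OTU69),(OTU2,OTU63)))).
The other lineage descending from that same node — the sister group — is ((OTU5,OTU48),((OTU54,OTU69),(OTU2,OTU63))); its 6 tips in alphabetical order are the answer.

OTU2, OTU48, OTU5, OTU54, OTU63, OTU69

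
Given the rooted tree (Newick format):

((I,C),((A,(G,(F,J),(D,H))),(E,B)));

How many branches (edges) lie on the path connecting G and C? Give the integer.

The MRCA of G and C is the root of the tree.
From G up to that node: 4 branches. From C up to the same node: 2 branches. Total: 4 + 2 = 6.

6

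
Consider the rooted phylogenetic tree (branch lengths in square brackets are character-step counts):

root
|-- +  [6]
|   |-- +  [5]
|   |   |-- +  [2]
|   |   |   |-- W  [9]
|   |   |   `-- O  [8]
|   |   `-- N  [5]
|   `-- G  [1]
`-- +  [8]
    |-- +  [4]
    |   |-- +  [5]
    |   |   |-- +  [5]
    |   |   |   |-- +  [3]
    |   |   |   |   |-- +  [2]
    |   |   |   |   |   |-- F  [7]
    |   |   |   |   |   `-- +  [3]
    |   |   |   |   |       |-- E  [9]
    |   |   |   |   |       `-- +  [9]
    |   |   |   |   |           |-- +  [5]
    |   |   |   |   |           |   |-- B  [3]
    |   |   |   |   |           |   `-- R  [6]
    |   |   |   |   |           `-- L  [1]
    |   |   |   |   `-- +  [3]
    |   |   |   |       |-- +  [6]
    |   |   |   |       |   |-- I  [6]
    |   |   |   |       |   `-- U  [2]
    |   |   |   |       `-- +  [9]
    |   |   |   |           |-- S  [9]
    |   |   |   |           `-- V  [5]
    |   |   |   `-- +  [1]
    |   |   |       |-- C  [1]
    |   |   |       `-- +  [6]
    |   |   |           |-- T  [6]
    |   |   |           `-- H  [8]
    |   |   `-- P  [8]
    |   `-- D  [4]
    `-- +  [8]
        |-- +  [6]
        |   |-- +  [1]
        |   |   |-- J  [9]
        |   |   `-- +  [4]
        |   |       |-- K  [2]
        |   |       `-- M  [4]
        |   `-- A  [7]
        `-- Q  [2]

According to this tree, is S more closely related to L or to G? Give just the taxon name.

The MRCA of S and L subtends ((F,(E,((B,R),L))),((I,U),(S,V))) (9 taxa).
The MRCA of S and G is the root, subtending the entire tree (23 taxa).
The first is nested inside the second, so S shares a more recent common ancestor with L.

L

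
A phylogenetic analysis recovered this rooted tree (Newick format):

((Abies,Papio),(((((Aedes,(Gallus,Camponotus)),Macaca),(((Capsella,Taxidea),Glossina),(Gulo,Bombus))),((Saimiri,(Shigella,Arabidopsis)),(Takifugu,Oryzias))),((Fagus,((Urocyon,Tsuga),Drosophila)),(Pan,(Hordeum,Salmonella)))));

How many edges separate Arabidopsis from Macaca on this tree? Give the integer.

7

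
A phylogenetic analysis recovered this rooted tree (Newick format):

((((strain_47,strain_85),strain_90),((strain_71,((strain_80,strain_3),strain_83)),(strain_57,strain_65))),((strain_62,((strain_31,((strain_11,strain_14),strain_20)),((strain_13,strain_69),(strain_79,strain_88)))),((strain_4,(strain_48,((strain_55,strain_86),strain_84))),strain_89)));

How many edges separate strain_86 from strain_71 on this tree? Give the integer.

The MRCA of strain_86 and strain_71 is the root of the tree.
From strain_86 up to that node: 7 branches. From strain_71 up to the same node: 4 branches. Total: 7 + 4 = 11.

11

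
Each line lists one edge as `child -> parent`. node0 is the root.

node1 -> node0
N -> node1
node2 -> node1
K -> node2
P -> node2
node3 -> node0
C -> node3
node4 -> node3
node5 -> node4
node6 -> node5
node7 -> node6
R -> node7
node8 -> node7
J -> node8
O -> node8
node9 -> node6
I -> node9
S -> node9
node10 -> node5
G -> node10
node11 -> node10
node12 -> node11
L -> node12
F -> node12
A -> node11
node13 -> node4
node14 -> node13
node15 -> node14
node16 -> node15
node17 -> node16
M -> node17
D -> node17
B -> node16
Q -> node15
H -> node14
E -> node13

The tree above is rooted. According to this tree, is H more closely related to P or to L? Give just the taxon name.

L

The MRCA of H and L subtends ((((R,(J,O)),(I,S)),(G,((L,F),A))),(((((M,D),B),Q),H),E)) (15 taxa).
The MRCA of H and P is the root, subtending the entire tree (19 taxa).
The first is nested inside the second, so H shares a more recent common ancestor with L.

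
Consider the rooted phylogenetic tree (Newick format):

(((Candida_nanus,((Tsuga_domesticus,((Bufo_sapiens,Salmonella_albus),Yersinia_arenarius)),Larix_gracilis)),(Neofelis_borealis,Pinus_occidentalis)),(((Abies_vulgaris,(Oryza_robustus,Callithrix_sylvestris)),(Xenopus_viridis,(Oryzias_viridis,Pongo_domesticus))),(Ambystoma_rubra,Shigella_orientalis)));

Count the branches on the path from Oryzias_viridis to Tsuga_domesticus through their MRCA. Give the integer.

10

The MRCA of Oryzias_viridis and Tsuga_domesticus is the root of the tree.
From Oryzias_viridis up to that node: 5 branches. From Tsuga_domesticus up to the same node: 5 branches. Total: 5 + 5 = 10.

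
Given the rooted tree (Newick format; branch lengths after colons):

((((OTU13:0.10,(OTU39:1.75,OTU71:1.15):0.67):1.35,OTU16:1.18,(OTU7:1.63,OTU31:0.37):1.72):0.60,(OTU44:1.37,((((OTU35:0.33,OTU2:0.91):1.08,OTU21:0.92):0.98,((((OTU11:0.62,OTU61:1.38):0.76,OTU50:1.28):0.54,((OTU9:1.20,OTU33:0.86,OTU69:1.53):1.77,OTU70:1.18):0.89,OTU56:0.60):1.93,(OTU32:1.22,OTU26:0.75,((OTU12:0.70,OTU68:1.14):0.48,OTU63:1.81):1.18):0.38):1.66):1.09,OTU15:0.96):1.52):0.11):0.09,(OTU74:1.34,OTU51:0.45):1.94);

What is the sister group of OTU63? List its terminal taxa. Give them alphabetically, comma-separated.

OTU12, OTU68

OTU63 attaches to the tree at the node subtending ((OTU12,OTU68),OTU63).
The other lineage descending from that same node — the sister group — is (OTU12,OTU68); its 2 tips in alphabetical order are the answer.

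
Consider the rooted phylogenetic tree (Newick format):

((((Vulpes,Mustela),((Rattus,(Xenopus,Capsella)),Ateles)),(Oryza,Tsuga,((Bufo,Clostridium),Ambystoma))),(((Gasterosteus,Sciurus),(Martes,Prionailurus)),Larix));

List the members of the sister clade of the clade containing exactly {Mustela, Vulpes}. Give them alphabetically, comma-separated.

The clade containing exactly {Mustela, Vulpes} attaches to the tree at the node subtending ((Vulpes,Mustela),((Rattus,(Xenopus,Capsella)),Ateles)).
The other lineage descending from that same node — the sister group — is ((Rattus,(Xenopus,Capsella)),Ateles); its 4 tips in alphabetical order are the answer.

Ateles, Capsella, Rattus, Xenopus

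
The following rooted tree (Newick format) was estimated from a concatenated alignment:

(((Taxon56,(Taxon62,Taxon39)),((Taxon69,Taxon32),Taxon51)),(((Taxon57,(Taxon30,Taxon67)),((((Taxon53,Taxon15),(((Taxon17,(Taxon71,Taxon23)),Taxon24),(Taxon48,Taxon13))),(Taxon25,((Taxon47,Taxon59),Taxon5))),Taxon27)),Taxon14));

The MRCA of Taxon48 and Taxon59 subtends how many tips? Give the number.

The MRCA of Taxon48 and Taxon59 is the node subtending (((Taxon53,Taxon15),(((Taxon17,(Taxon71,Taxon23)),Taxon24),(Taxon48,Taxon13))),(Taxon25,((Taxon47,Taxon59),Taxon5))).
That clade contains 12 terminal taxa: Taxon13, Taxon15, Taxon17, Taxon23, Taxon24, Taxon25, Taxon47, Taxon48, Taxon5, Taxon53, Taxon59, Taxon71.

12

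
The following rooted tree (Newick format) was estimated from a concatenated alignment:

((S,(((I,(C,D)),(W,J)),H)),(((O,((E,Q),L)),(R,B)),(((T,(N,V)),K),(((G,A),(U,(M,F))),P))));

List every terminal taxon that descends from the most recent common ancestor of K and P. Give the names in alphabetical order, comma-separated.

Tracing K: it sits inside ((T,(N,V)),K).
Tracing P: it sits inside (((G,A),(U,(M,F))),P).
The smallest clade enclosing both is (((T,(N,V)),K),(((G,A),(U,(M,F))),P)); the answer is its 10 terminal taxa in alphabetical order.

A, F, G, K, M, N, P, T, U, V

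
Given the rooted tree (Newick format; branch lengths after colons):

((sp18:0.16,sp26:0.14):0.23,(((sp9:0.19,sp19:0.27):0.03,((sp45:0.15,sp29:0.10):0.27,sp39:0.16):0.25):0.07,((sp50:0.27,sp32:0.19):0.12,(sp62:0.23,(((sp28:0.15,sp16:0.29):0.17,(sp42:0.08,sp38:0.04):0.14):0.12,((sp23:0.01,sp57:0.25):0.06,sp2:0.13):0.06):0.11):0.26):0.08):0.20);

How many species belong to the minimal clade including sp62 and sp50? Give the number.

The MRCA of sp62 and sp50 is the node subtending ((sp50,sp32),(sp62,(((sp28,sp16),(sp42,sp38)),((sp23,sp57),sp2)))).
That clade contains 10 terminal taxa: sp16, sp2, sp23, sp28, sp32, sp38, sp42, sp50, sp57, sp62.

10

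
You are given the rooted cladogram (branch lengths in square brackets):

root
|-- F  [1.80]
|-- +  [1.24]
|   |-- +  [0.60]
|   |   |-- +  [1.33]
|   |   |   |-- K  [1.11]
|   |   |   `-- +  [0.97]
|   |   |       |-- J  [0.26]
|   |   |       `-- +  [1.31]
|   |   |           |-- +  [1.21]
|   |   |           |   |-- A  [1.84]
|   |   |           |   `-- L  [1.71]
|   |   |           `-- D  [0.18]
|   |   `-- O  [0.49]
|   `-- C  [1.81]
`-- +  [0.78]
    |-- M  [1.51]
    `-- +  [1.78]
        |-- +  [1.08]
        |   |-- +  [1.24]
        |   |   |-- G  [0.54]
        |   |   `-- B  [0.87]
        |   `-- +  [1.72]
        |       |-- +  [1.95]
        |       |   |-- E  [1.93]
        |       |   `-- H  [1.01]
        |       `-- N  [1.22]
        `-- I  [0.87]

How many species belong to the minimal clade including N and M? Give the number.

7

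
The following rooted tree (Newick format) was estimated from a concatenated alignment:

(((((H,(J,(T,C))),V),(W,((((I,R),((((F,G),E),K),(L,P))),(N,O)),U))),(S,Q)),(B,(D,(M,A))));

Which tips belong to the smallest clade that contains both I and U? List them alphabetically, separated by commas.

E, F, G, I, K, L, N, O, P, R, U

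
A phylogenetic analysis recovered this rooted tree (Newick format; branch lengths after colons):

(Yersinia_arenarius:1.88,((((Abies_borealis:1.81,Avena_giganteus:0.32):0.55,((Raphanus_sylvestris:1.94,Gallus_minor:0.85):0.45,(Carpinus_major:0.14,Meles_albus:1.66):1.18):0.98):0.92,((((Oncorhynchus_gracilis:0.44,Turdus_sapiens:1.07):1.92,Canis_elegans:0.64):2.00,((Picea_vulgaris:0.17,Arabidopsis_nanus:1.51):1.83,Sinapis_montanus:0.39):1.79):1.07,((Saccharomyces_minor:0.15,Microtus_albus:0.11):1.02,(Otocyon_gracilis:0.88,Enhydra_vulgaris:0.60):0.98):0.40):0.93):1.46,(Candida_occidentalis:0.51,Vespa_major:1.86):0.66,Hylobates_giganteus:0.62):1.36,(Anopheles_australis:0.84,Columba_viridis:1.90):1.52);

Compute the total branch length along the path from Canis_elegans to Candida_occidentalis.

The path runs Canis_elegans → … → MRCA → … → Candida_occidentalis; the MRCA is the node subtending ((((Abies_borealis,Avena_giganteus),((Raphanus_sylvestris,Gallus_minor),(Carpinus_major,Meles_albus))),((((Oncorhynchus_gracilis,Turdus_sapiens),Canis_elegans),((Picea_vulgaris,Arabidopsis_nanus),Sinapis_montanus)),((Saccharomyces_minor,Microtus_albus),(Otocyon_gracilis,Enhydra_vulgaris)))),(Candida_occidentalis,Vespa_major),Hylobates_giganteus).
Branch lengths along that path: 0.64 + 2.00 + 1.07 + 0.93 + 1.46 + 0.66 + 0.51 = 7.27.

7.27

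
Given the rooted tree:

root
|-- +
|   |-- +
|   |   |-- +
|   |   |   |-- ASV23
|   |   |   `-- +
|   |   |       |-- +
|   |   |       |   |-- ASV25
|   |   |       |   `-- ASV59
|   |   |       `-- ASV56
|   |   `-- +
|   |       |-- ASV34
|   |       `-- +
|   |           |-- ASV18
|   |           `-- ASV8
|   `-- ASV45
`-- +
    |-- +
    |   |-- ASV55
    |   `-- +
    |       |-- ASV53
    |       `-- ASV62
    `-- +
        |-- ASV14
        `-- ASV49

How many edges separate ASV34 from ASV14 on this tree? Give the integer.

7

The MRCA of ASV34 and ASV14 is the root of the tree.
From ASV34 up to that node: 4 branches. From ASV14 up to the same node: 3 branches. Total: 4 + 3 = 7.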